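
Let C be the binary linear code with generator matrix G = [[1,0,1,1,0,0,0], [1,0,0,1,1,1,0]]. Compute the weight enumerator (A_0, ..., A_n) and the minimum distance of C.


Weight distribution: A_0 = 1, A_3 = 2, A_4 = 1. Minimum distance d = 3.

Enumerate all 2^2 = 4 messages m ∈ F_2^2.
For each, compute codeword c = mG in F_2^7, then tally its weight.
  m = 00 → c = 0000000, weight = 0.
  m = 10 → c = 1011000, weight = 3.
  m = 01 → c = 1001110, weight = 4.
  m = 11 → c = 0010110, weight = 3.
Tally weights:
  weight 0: 1 codewords.
  weight 3: 2 codewords.
  weight 4: 1 codewords.
Minimum distance d = smallest w > 0 with A_w > 0 = 3.
Sanity: Σ A_w = 4 = 2^2 = 4 ✓.


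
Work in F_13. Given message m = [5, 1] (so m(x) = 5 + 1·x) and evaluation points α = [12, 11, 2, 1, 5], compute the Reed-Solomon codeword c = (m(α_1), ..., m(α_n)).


c = [4, 3, 7, 6, 10]

Message polynomial: m(x) = 5 + 1·x (mod 13).
For each evaluation point α_i, compute m(α_i) mod 13:
  α_1 = 12: Horner steps 1 → 4, so m(12) = 4.
  α_2 = 11: Horner steps 1 → 3, so m(11) = 3.
  α_3 = 2: Horner steps 1 → 7, so m(2) = 7.
  α_4 = 1: Horner steps 1 → 6, so m(1) = 6.
  α_5 = 5: Horner steps 1 → 10, so m(5) = 10.
Codeword c = [4, 3, 7, 6, 10] ∈ F_13^5.


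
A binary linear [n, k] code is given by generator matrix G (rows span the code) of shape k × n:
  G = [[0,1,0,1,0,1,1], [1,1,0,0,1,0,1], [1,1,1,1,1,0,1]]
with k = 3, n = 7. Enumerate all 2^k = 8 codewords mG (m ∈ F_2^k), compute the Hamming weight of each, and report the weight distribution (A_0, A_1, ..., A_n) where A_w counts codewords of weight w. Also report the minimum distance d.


Weight distribution: A_0 = 1, A_2 = 1, A_4 = 5, A_6 = 1. Minimum distance d = 2.

Enumerate all 2^3 = 8 messages m ∈ F_2^3.
For each, compute codeword c = mG in F_2^7, then tally its weight.
  m = 000 → c = 0000000, weight = 0.
  m = 100 → c = 0101011, weight = 4.
  m = 010 → c = 1100101, weight = 4.
  m = 110 → c = 1001110, weight = 4.
  m = 001 → c = 1111101, weight = 6.
  m = 101 → c = 1010110, weight = 4.
  m = 011 → c = 0011000, weight = 2.
  m = 111 → c = 0110011, weight = 4.
Tally weights:
  weight 0: 1 codewords.
  weight 2: 1 codewords.
  weight 4: 5 codewords.
  weight 6: 1 codewords.
Minimum distance d = smallest w > 0 with A_w > 0 = 2.
Sanity: Σ A_w = 8 = 2^3 = 8 ✓.


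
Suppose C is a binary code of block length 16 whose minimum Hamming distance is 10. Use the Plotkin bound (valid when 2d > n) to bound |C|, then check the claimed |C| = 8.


Plotkin bound M ≤ 4; given |C| = 8 > bound (violated).

Check applicability: 2d = 20, n = 16.
2d − n = 4 > 0, so Plotkin applies.
Compute d/(2d−n) = 10/4 ≈ 2.5000.
⌊d/(2d−n)⌋ = 2.
Plotkin bound: M ≤ 2·2 = 4.
Given |C| = 8, check: VIOLATED.
This |C| is above the Plotkin bound, so no binary code with n = 16, d = 10 and 8 codewords exists.


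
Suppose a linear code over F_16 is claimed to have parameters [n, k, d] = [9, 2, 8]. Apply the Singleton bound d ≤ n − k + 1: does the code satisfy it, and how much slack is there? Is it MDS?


Singleton RHS = n − k + 1 = 8, slack = 0, bound satisfied, MDS.

Singleton bound: d ≤ n − k + 1.
Here n = 9, k = 2, so n − k + 1 = 8.
Given d = 8, check d ≤ 8: YES.
Slack = (n − k + 1) − d = 0.
The code is MDS (slack = 0).
Description: the claimed parameters are [9, 2, 8]_16; such a code would be MDS (meets Singleton bound).


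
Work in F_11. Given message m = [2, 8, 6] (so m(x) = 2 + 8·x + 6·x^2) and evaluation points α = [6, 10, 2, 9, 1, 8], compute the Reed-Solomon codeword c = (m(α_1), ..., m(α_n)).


c = [2, 0, 9, 10, 5, 10]

Message polynomial: m(x) = 2 + 8·x + 6·x^2 (mod 11).
For each evaluation point α_i, compute m(α_i) mod 11:
  α_1 = 6: Horner steps 6 → 0 → 2, so m(6) = 2.
  α_2 = 10: Horner steps 6 → 2 → 0, so m(10) = 0.
  α_3 = 2: Horner steps 6 → 9 → 9, so m(2) = 9.
  α_4 = 9: Horner steps 6 → 7 → 10, so m(9) = 10.
  α_5 = 1: Horner steps 6 → 3 → 5, so m(1) = 5.
  α_6 = 8: Horner steps 6 → 1 → 10, so m(8) = 10.
Codeword c = [2, 0, 9, 10, 5, 10] ∈ F_11^6.


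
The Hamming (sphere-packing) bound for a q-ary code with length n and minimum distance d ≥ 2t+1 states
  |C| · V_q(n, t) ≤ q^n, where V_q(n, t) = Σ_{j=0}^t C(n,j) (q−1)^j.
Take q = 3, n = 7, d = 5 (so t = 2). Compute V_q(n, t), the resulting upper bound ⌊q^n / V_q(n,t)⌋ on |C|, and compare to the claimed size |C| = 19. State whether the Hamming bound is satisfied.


V_q(n, t) = 99, q^n = 2187, Hamming bound = 22, |C| = 19 ≤ bound (satisfied).

Step 1: Compute V_q(n, t) = Σ_{j=0}^2 C(n, j) (q−1)^j.
  j = 0: C(7,0)·(2)^0 = 1·1 = 1.
  j = 1: C(7,1)·(2)^1 = 7·2 = 14.
  j = 2: C(7,2)·(2)^2 = 21·4 = 84.
  V_q(n, t) = 1 + 14 + 84 = 99.
Step 2: q^n = 3^7 = 2187.
Step 3: Hamming bound ⌊q^n / V_q(n,t)⌋ = ⌊2187/99⌋ = 22.
Step 4: Compare |C| = 19 to 22: satisfied.
The claimed |C| lies below the Hamming bound.


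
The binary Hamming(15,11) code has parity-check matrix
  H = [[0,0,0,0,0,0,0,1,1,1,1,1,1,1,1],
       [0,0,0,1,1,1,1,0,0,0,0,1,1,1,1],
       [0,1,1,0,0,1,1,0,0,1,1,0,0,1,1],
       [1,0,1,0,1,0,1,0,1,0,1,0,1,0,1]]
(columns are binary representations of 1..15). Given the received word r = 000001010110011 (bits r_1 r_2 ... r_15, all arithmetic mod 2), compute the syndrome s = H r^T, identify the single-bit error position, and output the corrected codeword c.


s = (1, 1, 1, 0)^T, error position = 14, corrected codeword c = 000001010110001

Compute s = H r^T mod 2 one row at a time:
  s_1 = 1 + 0 + 1 + 1 + 0 + 0 + 1 + 1 = 5 ≡ 1 (mod 2).
  s_2 = 0 + 0 + 1 + 0 + 0 + 0 + 1 + 1 = 3 ≡ 1 (mod 2).
  s_3 = 0 + 0 + 1 + 0 + 1 + 1 + 1 + 1 = 5 ≡ 1 (mod 2).
  s_4 = 0 + 0 + 0 + 0 + 0 + 1 + 0 + 1 = 2 ≡ 0 (mod 2).
s = (1, 1, 1, 0)^T — this equals column 14 of H (binary 1110), so error is at position 14.
Correct: flip bit 14 of r = 000001010110011 to get c = 000001010110001.


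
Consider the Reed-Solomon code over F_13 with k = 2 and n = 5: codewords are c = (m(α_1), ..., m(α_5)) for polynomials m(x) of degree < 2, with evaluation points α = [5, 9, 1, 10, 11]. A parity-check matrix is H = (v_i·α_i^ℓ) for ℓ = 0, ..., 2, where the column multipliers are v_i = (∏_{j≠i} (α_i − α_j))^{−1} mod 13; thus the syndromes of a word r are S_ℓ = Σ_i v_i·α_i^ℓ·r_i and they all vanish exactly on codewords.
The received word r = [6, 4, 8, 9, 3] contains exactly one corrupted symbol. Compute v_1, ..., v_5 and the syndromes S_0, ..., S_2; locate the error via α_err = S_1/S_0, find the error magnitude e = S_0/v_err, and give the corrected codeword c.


S = (11, 6, 8), error at position 4, error magnitude e = 12, c = [6, 4, 8, 10, 3].

Step 1: column multipliers v_i = (∏_{j≠i}(α_i − α_j))^{−1} mod 13.
  i = 1 (α = 5): (5−9)(5−1)(5−10)(5−11) = (−4)·4·(−5)·(−6) = −480 ≡ 1, so v_1 = 1^{−1} = 1 (mod 13).
  i = 2 (α = 9): (9−5)(9−1)(9−10)(9−11) = 4·8·(−1)·(−2) = 64 ≡ 12, so v_2 = 12^{−1} = 12 (mod 13).
  i = 3 (α = 1): (1−5)(1−9)(1−10)(1−11) = (−4)·(−8)·(−9)·(−10) = 2880 ≡ 7, so v_3 = 7^{−1} = 2 (mod 13).
  i = 4 (α = 10): (10−5)(10−9)(10−1)(10−11) = 5·1·9·(−1) = −45 ≡ 7, so v_4 = 7^{−1} = 2 (mod 13).
  i = 5 (α = 11): (11−5)(11−9)(11−1)(11−10) = 6·2·10·1 = 120 ≡ 3, so v_5 = 3^{−1} = 9 (mod 13).
  v = [1, 12, 2, 2, 9].
Step 2: syndromes of r = [6, 4, 8, 9, 3] (all sums mod 13).
  S_0 = Σ v_i r_i = 1·6 + 12·4 + 2·8 + 2·9 + 9·3 = 115 ≡ 11.
  S_1 = Σ v_i α_i r_i = 1·5·6 + 12·9·4 + 2·1·8 + 2·10·9 + 9·11·3 = 955 ≡ 6.
  α_i^2 mod 13 = [12, 3, 1, 9, 4].
  S_2 = Σ v_i α_i^2 r_i = 1·12·6 + 12·3·4 + 2·1·8 + 2·9·9 + 9·4·3 = 502 ≡ 8.
  S = (11, 6, 8) ≠ 0, so r is not a codeword (an error is present).
Step 3: locate the error. For a single error e at position i, S_ℓ = v_i·e·α_i^ℓ, so α_err = S_1/S_0.
  S_0^{−1} = 11^{−1} = 6 (mod 13), so α_err = 6·6 = 36 ≡ 10 = α_4. Error position i = 4.
  Consistency check: S_2/S_1 = 8·11 = 88 ≡ 10 = α_err ✓ (single-error assumption holds).
Step 4: error magnitude e = S_0/v_4 = S_0·∏_{j≠4}(α_4 − α_j) = 11·7 = 77 ≡ 12 (mod 13).
Step 5: correct position 4: c_4 = r_4 − e = 9 − 12 ≡ 10 (mod 13). Hence c = [6, 4, 8, 10, 3].
  Check: interpolating c through the α_i gives m(x) = 2 + 6·x (degree < 2) with m(α_i) = c_i for every i, so c is indeed a codeword.


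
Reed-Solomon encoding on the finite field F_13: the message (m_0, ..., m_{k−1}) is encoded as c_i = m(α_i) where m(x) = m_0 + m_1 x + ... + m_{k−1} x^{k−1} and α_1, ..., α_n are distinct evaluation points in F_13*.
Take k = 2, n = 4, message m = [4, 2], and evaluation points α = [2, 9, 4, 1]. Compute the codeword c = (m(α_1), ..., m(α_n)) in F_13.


c = [8, 9, 12, 6]

Message polynomial: m(x) = 4 + 2·x (mod 13).
For each evaluation point α_i, compute m(α_i) mod 13:
  α_1 = 2: Horner steps 2 → 8, so m(2) = 8.
  α_2 = 9: Horner steps 2 → 9, so m(9) = 9.
  α_3 = 4: Horner steps 2 → 12, so m(4) = 12.
  α_4 = 1: Horner steps 2 → 6, so m(1) = 6.
Codeword c = [8, 9, 12, 6] ∈ F_13^4.


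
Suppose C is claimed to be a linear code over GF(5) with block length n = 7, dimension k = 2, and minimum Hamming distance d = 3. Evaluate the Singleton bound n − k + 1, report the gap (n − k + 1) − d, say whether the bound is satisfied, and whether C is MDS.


Singleton RHS = n − k + 1 = 6, slack = 3, bound satisfied, not MDS.

Singleton bound: d ≤ n − k + 1.
Here n = 7, k = 2, so n − k + 1 = 6.
Given d = 3, check d ≤ 6: YES.
Slack = (n − k + 1) − d = 3.
The code is NOT MDS (slack = 3 > 0).
Description: the claimed parameters are [7, 2, 3]_5; such a code would be non-MDS.


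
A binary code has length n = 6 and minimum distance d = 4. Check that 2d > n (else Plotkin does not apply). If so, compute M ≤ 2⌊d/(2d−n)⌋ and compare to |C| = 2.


Plotkin bound M ≤ 4; given |C| = 2 ≤ bound (satisfied).

Check applicability: 2d = 8, n = 6.
2d − n = 2 > 0, so Plotkin applies.
Compute d/(2d−n) = 4/2 ≈ 2.0000.
⌊d/(2d−n)⌋ = 2.
Plotkin bound: M ≤ 2·2 = 4.
Given |C| = 2, check: satisfied.
This |C| is below the Plotkin bound.


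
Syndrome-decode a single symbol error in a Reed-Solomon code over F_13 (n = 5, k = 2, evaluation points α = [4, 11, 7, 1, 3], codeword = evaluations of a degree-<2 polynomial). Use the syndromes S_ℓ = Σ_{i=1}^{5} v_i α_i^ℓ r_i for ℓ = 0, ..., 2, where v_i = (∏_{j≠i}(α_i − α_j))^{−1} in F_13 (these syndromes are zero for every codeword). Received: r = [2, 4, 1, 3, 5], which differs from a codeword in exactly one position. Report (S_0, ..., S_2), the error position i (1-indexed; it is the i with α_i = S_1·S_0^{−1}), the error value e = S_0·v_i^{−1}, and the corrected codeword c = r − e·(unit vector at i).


S = (7, 8, 11), error at position 5, error magnitude e = 7, c = [2, 4, 1, 3, 11].

Step 1: column multipliers v_i = (∏_{j≠i}(α_i − α_j))^{−1} mod 13.
  i = 1 (α = 4): (4−11)(4−7)(4−1)(4−3) = (−7)·(−3)·3·1 = 63 ≡ 11, so v_1 = 11^{−1} = 6 (mod 13).
  i = 2 (α = 11): (11−4)(11−7)(11−1)(11−3) = 7·4·10·8 = 2240 ≡ 4, so v_2 = 4^{−1} = 10 (mod 13).
  i = 3 (α = 7): (7−4)(7−11)(7−1)(7−3) = 3·(−4)·6·4 = −288 ≡ 11, so v_3 = 11^{−1} = 6 (mod 13).
  i = 4 (α = 1): (1−4)(1−11)(1−7)(1−3) = (−3)·(−10)·(−6)·(−2) = 360 ≡ 9, so v_4 = 9^{−1} = 3 (mod 13).
  i = 5 (α = 3): (3−4)(3−11)(3−7)(3−1) = (−1)·(−8)·(−4)·2 = −64 ≡ 1, so v_5 = 1^{−1} = 1 (mod 13).
  v = [6, 10, 6, 3, 1].
Step 2: syndromes of r = [2, 4, 1, 3, 5] (all sums mod 13).
  S_0 = Σ v_i r_i = 6·2 + 10·4 + 6·1 + 3·3 + 1·5 = 72 ≡ 7.
  S_1 = Σ v_i α_i r_i = 6·4·2 + 10·11·4 + 6·7·1 + 3·1·3 + 1·3·5 = 554 ≡ 8.
  α_i^2 mod 13 = [3, 4, 10, 1, 9].
  S_2 = Σ v_i α_i^2 r_i = 6·3·2 + 10·4·4 + 6·10·1 + 3·1·3 + 1·9·5 = 310 ≡ 11.
  S = (7, 8, 11) ≠ 0, so r is not a codeword (an error is present).
Step 3: locate the error. For a single error e at position i, S_ℓ = v_i·e·α_i^ℓ, so α_err = S_1/S_0.
  S_0^{−1} = 7^{−1} = 2 (mod 13), so α_err = 8·2 = 16 ≡ 3 = α_5. Error position i = 5.
  Consistency check: S_2/S_1 = 11·5 = 55 ≡ 3 = α_err ✓ (single-error assumption holds).
Step 4: error magnitude e = S_0/v_5 = S_0·∏_{j≠5}(α_5 − α_j) = 7·1 = 7 ≡ 7 (mod 13).
Step 5: correct position 5: c_5 = r_5 − e = 5 − 7 ≡ 11 (mod 13). Hence c = [2, 4, 1, 3, 11].
  Check: interpolating c through the α_i gives m(x) = 12 + 4·x (degree < 2) with m(α_i) = c_i for every i, so c is indeed a codeword.


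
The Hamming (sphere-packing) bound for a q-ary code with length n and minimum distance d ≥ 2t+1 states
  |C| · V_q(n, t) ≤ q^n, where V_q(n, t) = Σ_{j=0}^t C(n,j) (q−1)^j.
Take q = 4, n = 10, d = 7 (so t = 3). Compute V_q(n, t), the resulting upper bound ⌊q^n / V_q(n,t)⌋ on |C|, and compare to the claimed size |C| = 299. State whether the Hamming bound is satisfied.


V_q(n, t) = 3676, q^n = 1048576, Hamming bound = 285, |C| = 299 > bound (violated).

Step 1: Compute V_q(n, t) = Σ_{j=0}^3 C(n, j) (q−1)^j.
  j = 0: C(10,0)·(3)^0 = 1·1 = 1.
  j = 1: C(10,1)·(3)^1 = 10·3 = 30.
  j = 2: C(10,2)·(3)^2 = 45·9 = 405.
  j = 3: C(10,3)·(3)^3 = 120·27 = 3240.
  V_q(n, t) = 1 + 30 + 405 + 3240 = 3676.
Step 2: q^n = 4^10 = 1048576.
Step 3: Hamming bound ⌊q^n / V_q(n,t)⌋ = ⌊1048576/3676⌋ = 285.
Step 4: Compare |C| = 299 to 285: violated.
The claimed |C| lies above the Hamming bound, so no 4-ary code of length 10 with d ≥ 7 can have 299 codewords.


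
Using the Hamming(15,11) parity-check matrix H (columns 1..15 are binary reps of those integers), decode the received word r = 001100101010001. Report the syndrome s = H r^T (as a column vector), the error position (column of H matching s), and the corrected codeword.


s = (1, 1, 0, 1)^T, error position = 13, corrected codeword c = 001100101010101

Compute s = H r^T mod 2 one row at a time:
  s_1 = 0 + 1 + 0 + 1 + 0 + 0 + 0 + 1 = 3 ≡ 1 (mod 2).
  s_2 = 1 + 0 + 0 + 1 + 0 + 0 + 0 + 1 = 3 ≡ 1 (mod 2).
  s_3 = 0 + 1 + 0 + 1 + 0 + 1 + 0 + 1 = 4 ≡ 0 (mod 2).
  s_4 = 0 + 1 + 0 + 1 + 1 + 1 + 0 + 1 = 5 ≡ 1 (mod 2).
s = (1, 1, 0, 1)^T — this equals column 13 of H (binary 1101), so error is at position 13.
Correct: flip bit 13 of r = 001100101010001 to get c = 001100101010101.


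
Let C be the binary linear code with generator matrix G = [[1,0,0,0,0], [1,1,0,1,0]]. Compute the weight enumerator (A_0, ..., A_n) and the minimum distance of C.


Weight distribution: A_0 = 1, A_1 = 1, A_2 = 1, A_3 = 1. Minimum distance d = 1.

Enumerate all 2^2 = 4 messages m ∈ F_2^2.
For each, compute codeword c = mG in F_2^5, then tally its weight.
  m = 00 → c = 00000, weight = 0.
  m = 10 → c = 10000, weight = 1.
  m = 01 → c = 11010, weight = 3.
  m = 11 → c = 01010, weight = 2.
Tally weights:
  weight 0: 1 codewords.
  weight 1: 1 codewords.
  weight 2: 1 codewords.
  weight 3: 1 codewords.
Minimum distance d = smallest w > 0 with A_w > 0 = 1.
Sanity: Σ A_w = 4 = 2^2 = 4 ✓.


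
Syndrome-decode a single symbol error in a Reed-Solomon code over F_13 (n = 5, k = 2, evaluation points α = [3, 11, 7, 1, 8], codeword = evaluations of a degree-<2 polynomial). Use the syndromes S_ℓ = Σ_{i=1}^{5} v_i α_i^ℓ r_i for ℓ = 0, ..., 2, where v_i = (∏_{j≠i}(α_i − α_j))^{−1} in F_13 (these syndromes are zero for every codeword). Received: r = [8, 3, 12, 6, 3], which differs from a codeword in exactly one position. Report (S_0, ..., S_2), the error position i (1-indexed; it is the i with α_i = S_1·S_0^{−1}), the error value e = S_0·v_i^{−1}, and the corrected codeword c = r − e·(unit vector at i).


S = (10, 2, 3), error at position 5, error magnitude e = 3, c = [8, 3, 12, 6, 0].

Step 1: column multipliers v_i = (∏_{j≠i}(α_i − α_j))^{−1} mod 13.
  i = 1 (α = 3): (3−11)(3−7)(3−1)(3−8) = (−8)·(−4)·2·(−5) = −320 ≡ 5, so v_1 = 5^{−1} = 8 (mod 13).
  i = 2 (α = 11): (11−3)(11−7)(11−1)(11−8) = 8·4·10·3 = 960 ≡ 11, so v_2 = 11^{−1} = 6 (mod 13).
  i = 3 (α = 7): (7−3)(7−11)(7−1)(7−8) = 4·(−4)·6·(−1) = 96 ≡ 5, so v_3 = 5^{−1} = 8 (mod 13).
  i = 4 (α = 1): (1−3)(1−11)(1−7)(1−8) = (−2)·(−10)·(−6)·(−7) = 840 ≡ 8, so v_4 = 8^{−1} = 5 (mod 13).
  i = 5 (α = 8): (8−3)(8−11)(8−7)(8−1) = 5·(−3)·1·7 = −105 ≡ 12, so v_5 = 12^{−1} = 12 (mod 13).
  v = [8, 6, 8, 5, 12].
Step 2: syndromes of r = [8, 3, 12, 6, 3] (all sums mod 13).
  S_0 = Σ v_i r_i = 8·8 + 6·3 + 8·12 + 5·6 + 12·3 = 244 ≡ 10.
  S_1 = Σ v_i α_i r_i = 8·3·8 + 6·11·3 + 8·7·12 + 5·1·6 + 12·8·3 = 1380 ≡ 2.
  α_i^2 mod 13 = [9, 4, 10, 1, 12].
  S_2 = Σ v_i α_i^2 r_i = 8·9·8 + 6·4·3 + 8·10·12 + 5·1·6 + 12·12·3 = 2070 ≡ 3.
  S = (10, 2, 3) ≠ 0, so r is not a codeword (an error is present).
Step 3: locate the error. For a single error e at position i, S_ℓ = v_i·e·α_i^ℓ, so α_err = S_1/S_0.
  S_0^{−1} = 10^{−1} = 4 (mod 13), so α_err = 2·4 = 8 ≡ 8 = α_5. Error position i = 5.
  Consistency check: S_2/S_1 = 3·7 = 21 ≡ 8 = α_err ✓ (single-error assumption holds).
Step 4: error magnitude e = S_0/v_5 = S_0·∏_{j≠5}(α_5 − α_j) = 10·12 = 120 ≡ 3 (mod 13).
Step 5: correct position 5: c_5 = r_5 − e = 3 − 3 ≡ 0 (mod 13). Hence c = [8, 3, 12, 6, 0].
  Check: interpolating c through the α_i gives m(x) = 5 + 1·x (degree < 2) with m(α_i) = c_i for every i, so c is indeed a codeword.


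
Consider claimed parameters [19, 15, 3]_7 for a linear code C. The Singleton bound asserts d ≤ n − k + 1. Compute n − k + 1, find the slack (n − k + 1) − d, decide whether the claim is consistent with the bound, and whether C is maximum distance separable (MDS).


Singleton RHS = n − k + 1 = 5, slack = 2, bound satisfied, not MDS.

Singleton bound: d ≤ n − k + 1.
Here n = 19, k = 15, so n − k + 1 = 5.
Given d = 3, check d ≤ 5: YES.
Slack = (n − k + 1) − d = 2.
The code is NOT MDS (slack = 2 > 0).
Description: the claimed parameters are [19, 15, 3]_7; such a code would be non-MDS.


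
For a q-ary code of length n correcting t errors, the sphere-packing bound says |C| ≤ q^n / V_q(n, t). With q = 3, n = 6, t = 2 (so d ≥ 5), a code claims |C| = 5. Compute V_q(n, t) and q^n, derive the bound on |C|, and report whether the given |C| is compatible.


V_q(n, t) = 73, q^n = 729, Hamming bound = 9, |C| = 5 ≤ bound (satisfied).

Step 1: Compute V_q(n, t) = Σ_{j=0}^2 C(n, j) (q−1)^j.
  j = 0: C(6,0)·(2)^0 = 1·1 = 1.
  j = 1: C(6,1)·(2)^1 = 6·2 = 12.
  j = 2: C(6,2)·(2)^2 = 15·4 = 60.
  V_q(n, t) = 1 + 12 + 60 = 73.
Step 2: q^n = 3^6 = 729.
Step 3: Hamming bound ⌊q^n / V_q(n,t)⌋ = ⌊729/73⌋ = 9.
Step 4: Compare |C| = 5 to 9: satisfied.
The claimed |C| lies below the Hamming bound.


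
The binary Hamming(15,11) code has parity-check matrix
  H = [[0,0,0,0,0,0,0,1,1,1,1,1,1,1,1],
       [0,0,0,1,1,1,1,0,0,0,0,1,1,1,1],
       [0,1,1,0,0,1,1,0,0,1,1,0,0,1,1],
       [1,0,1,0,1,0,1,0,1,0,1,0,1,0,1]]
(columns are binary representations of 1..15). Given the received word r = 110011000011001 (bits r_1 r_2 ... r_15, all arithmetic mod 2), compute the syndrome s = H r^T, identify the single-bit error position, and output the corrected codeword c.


s = (1, 0, 0, 0)^T, error position = 8, corrected codeword c = 110011010011001

Compute s = H r^T mod 2 one row at a time:
  s_1 = 0 + 0 + 0 + 1 + 1 + 0 + 0 + 1 = 3 ≡ 1 (mod 2).
  s_2 = 0 + 1 + 1 + 0 + 1 + 0 + 0 + 1 = 4 ≡ 0 (mod 2).
  s_3 = 1 + 0 + 1 + 0 + 0 + 1 + 0 + 1 = 4 ≡ 0 (mod 2).
  s_4 = 1 + 0 + 1 + 0 + 0 + 1 + 0 + 1 = 4 ≡ 0 (mod 2).
s = (1, 0, 0, 0)^T — this equals column 8 of H (binary 1000), so error is at position 8.
Correct: flip bit 8 of r = 110011000011001 to get c = 110011010011001.


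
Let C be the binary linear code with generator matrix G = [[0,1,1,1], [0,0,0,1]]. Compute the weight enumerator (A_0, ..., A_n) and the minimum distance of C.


Weight distribution: A_0 = 1, A_1 = 1, A_2 = 1, A_3 = 1. Minimum distance d = 1.

Enumerate all 2^2 = 4 messages m ∈ F_2^2.
For each, compute codeword c = mG in F_2^4, then tally its weight.
  m = 00 → c = 0000, weight = 0.
  m = 10 → c = 0111, weight = 3.
  m = 01 → c = 0001, weight = 1.
  m = 11 → c = 0110, weight = 2.
Tally weights:
  weight 0: 1 codewords.
  weight 1: 1 codewords.
  weight 2: 1 codewords.
  weight 3: 1 codewords.
Minimum distance d = smallest w > 0 with A_w > 0 = 1.
Sanity: Σ A_w = 4 = 2^2 = 4 ✓.


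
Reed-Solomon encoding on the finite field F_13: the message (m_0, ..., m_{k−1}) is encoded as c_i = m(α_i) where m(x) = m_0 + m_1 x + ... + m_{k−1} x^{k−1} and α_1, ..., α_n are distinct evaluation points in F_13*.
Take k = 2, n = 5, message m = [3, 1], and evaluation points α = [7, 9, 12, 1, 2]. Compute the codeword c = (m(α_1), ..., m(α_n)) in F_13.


c = [10, 12, 2, 4, 5]

Message polynomial: m(x) = 3 + 1·x (mod 13).
For each evaluation point α_i, compute m(α_i) mod 13:
  α_1 = 7: Horner steps 1 → 10, so m(7) = 10.
  α_2 = 9: Horner steps 1 → 12, so m(9) = 12.
  α_3 = 12: Horner steps 1 → 2, so m(12) = 2.
  α_4 = 1: Horner steps 1 → 4, so m(1) = 4.
  α_5 = 2: Horner steps 1 → 5, so m(2) = 5.
Codeword c = [10, 12, 2, 4, 5] ∈ F_13^5.


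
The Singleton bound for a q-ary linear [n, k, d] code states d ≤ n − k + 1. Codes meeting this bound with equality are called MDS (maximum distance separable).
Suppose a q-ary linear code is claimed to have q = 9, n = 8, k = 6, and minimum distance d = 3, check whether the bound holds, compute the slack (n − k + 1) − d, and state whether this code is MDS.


Singleton RHS = n − k + 1 = 3, slack = 0, bound satisfied, MDS.

Singleton bound: d ≤ n − k + 1.
Here n = 8, k = 6, so n − k + 1 = 3.
Given d = 3, check d ≤ 3: YES.
Slack = (n − k + 1) − d = 0.
The code is MDS (slack = 0).
Description: the claimed parameters are [8, 6, 3]_9; such a code would be MDS (meets Singleton bound).


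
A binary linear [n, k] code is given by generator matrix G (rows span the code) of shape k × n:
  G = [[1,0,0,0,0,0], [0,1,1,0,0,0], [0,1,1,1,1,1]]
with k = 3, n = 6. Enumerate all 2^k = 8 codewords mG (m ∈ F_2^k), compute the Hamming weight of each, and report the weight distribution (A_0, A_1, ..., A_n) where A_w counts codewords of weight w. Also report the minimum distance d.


Weight distribution: A_0 = 1, A_1 = 1, A_2 = 1, A_3 = 2, A_4 = 1, A_5 = 1, A_6 = 1. Minimum distance d = 1.

Enumerate all 2^3 = 8 messages m ∈ F_2^3.
For each, compute codeword c = mG in F_2^6, then tally its weight.
  m = 000 → c = 000000, weight = 0.
  m = 100 → c = 100000, weight = 1.
  m = 010 → c = 011000, weight = 2.
  m = 110 → c = 111000, weight = 3.
  m = 001 → c = 011111, weight = 5.
  m = 101 → c = 111111, weight = 6.
  m = 011 → c = 000111, weight = 3.
  m = 111 → c = 100111, weight = 4.
Tally weights:
  weight 0: 1 codewords.
  weight 1: 1 codewords.
  weight 2: 1 codewords.
  weight 3: 2 codewords.
  weight 4: 1 codewords.
  weight 5: 1 codewords.
  weight 6: 1 codewords.
Minimum distance d = smallest w > 0 with A_w > 0 = 1.
Sanity: Σ A_w = 8 = 2^3 = 8 ✓.


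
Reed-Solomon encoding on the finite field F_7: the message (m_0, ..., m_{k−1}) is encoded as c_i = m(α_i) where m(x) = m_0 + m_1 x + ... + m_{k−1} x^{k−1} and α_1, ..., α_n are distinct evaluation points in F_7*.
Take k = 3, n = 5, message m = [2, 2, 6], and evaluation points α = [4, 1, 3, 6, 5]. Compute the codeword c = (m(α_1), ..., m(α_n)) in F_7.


c = [1, 3, 6, 6, 1]

Message polynomial: m(x) = 2 + 2·x + 6·x^2 (mod 7).
For each evaluation point α_i, compute m(α_i) mod 7:
  α_1 = 4: Horner steps 6 → 5 → 1, so m(4) = 1.
  α_2 = 1: Horner steps 6 → 1 → 3, so m(1) = 3.
  α_3 = 3: Horner steps 6 → 6 → 6, so m(3) = 6.
  α_4 = 6: Horner steps 6 → 3 → 6, so m(6) = 6.
  α_5 = 5: Horner steps 6 → 4 → 1, so m(5) = 1.
Codeword c = [1, 3, 6, 6, 1] ∈ F_7^5.


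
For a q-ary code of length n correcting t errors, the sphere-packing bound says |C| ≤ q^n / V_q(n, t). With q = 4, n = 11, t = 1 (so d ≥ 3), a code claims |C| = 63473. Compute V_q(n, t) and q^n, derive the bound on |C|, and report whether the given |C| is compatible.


V_q(n, t) = 34, q^n = 4194304, Hamming bound = 123361, |C| = 63473 ≤ bound (satisfied).

Step 1: Compute V_q(n, t) = Σ_{j=0}^1 C(n, j) (q−1)^j.
  j = 0: C(11,0)·(3)^0 = 1·1 = 1.
  j = 1: C(11,1)·(3)^1 = 11·3 = 33.
  V_q(n, t) = 1 + 33 = 34.
Step 2: q^n = 4^11 = 4194304.
Step 3: Hamming bound ⌊q^n / V_q(n,t)⌋ = ⌊4194304/34⌋ = 123361.
Step 4: Compare |C| = 63473 to 123361: satisfied.
The claimed |C| lies below the Hamming bound.


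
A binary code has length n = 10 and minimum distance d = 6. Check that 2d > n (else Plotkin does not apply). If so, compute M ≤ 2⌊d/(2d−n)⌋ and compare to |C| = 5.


Plotkin bound M ≤ 6; given |C| = 5 ≤ bound (satisfied).

Check applicability: 2d = 12, n = 10.
2d − n = 2 > 0, so Plotkin applies.
Compute d/(2d−n) = 6/2 ≈ 3.0000.
⌊d/(2d−n)⌋ = 3.
Plotkin bound: M ≤ 2·3 = 6.
Given |C| = 5, check: satisfied.
This |C| is below the Plotkin bound.


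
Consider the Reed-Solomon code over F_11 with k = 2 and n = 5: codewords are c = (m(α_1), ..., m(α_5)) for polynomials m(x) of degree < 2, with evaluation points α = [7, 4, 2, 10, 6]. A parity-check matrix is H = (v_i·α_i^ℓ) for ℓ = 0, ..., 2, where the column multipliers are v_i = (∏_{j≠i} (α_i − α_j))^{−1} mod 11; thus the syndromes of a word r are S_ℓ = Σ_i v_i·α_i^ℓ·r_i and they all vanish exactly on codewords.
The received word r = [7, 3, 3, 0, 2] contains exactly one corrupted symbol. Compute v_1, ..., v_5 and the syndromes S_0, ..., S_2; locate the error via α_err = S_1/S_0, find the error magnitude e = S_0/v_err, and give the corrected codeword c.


S = (10, 9, 7), error at position 3, error magnitude e = 10, c = [7, 3, 4, 0, 2].

Step 1: column multipliers v_i = (∏_{j≠i}(α_i − α_j))^{−1} mod 11.
  i = 1 (α = 7): (7−4)(7−2)(7−10)(7−6) = 3·5·(−3)·1 = −45 ≡ 10, so v_1 = 10^{−1} = 10 (mod 11).
  i = 2 (α = 4): (4−7)(4−2)(4−10)(4−6) = (−3)·2·(−6)·(−2) = −72 ≡ 5, so v_2 = 5^{−1} = 9 (mod 11).
  i = 3 (α = 2): (2−7)(2−4)(2−10)(2−6) = (−5)·(−2)·(−8)·(−4) = 320 ≡ 1, so v_3 = 1^{−1} = 1 (mod 11).
  i = 4 (α = 10): (10−7)(10−4)(10−2)(10−6) = 3·6·8·4 = 576 ≡ 4, so v_4 = 4^{−1} = 3 (mod 11).
  i = 5 (α = 6): (6−7)(6−4)(6−2)(6−10) = (−1)·2·4·(−4) = 32 ≡ 10, so v_5 = 10^{−1} = 10 (mod 11).
  v = [10, 9, 1, 3, 10].
Step 2: syndromes of r = [7, 3, 3, 0, 2] (all sums mod 11).
  S_0 = Σ v_i r_i = 10·7 + 9·3 + 1·3 + 3·0 + 10·2 = 120 ≡ 10.
  S_1 = Σ v_i α_i r_i = 10·7·7 + 9·4·3 + 1·2·3 + 3·10·0 + 10·6·2 = 724 ≡ 9.
  α_i^2 mod 11 = [5, 5, 4, 1, 3].
  S_2 = Σ v_i α_i^2 r_i = 10·5·7 + 9·5·3 + 1·4·3 + 3·1·0 + 10·3·2 = 557 ≡ 7.
  S = (10, 9, 7) ≠ 0, so r is not a codeword (an error is present).
Step 3: locate the error. For a single error e at position i, S_ℓ = v_i·e·α_i^ℓ, so α_err = S_1/S_0.
  S_0^{−1} = 10^{−1} = 10 (mod 11), so α_err = 9·10 = 90 ≡ 2 = α_3. Error position i = 3.
  Consistency check: S_2/S_1 = 7·5 = 35 ≡ 2 = α_err ✓ (single-error assumption holds).
Step 4: error magnitude e = S_0/v_3 = S_0·∏_{j≠3}(α_3 − α_j) = 10·1 = 10 ≡ 10 (mod 11).
Step 5: correct position 3: c_3 = r_3 − e = 3 − 10 ≡ 4 (mod 11). Hence c = [7, 3, 4, 0, 2].
  Check: interpolating c through the α_i gives m(x) = 5 + 5·x (degree < 2) with m(α_i) = c_i for every i, so c is indeed a codeword.


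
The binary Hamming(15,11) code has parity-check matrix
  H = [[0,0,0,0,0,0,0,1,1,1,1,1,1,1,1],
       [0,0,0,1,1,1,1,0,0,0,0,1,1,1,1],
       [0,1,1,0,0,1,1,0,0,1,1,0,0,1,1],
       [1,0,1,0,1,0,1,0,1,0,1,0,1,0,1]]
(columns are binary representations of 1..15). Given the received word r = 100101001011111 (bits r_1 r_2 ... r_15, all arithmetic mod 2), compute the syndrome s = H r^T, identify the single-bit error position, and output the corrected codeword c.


s = (0, 0, 0, 1)^T, error position = 1, corrected codeword c = 000101001011111

Compute s = H r^T mod 2 one row at a time:
  s_1 = 0 + 1 + 0 + 1 + 1 + 1 + 1 + 1 = 6 ≡ 0 (mod 2).
  s_2 = 1 + 0 + 1 + 0 + 1 + 1 + 1 + 1 = 6 ≡ 0 (mod 2).
  s_3 = 0 + 0 + 1 + 0 + 0 + 1 + 1 + 1 = 4 ≡ 0 (mod 2).
  s_4 = 1 + 0 + 0 + 0 + 1 + 1 + 1 + 1 = 5 ≡ 1 (mod 2).
s = (0, 0, 0, 1)^T — this equals column 1 of H (binary 0001), so error is at position 1.
Correct: flip bit 1 of r = 100101001011111 to get c = 000101001011111.


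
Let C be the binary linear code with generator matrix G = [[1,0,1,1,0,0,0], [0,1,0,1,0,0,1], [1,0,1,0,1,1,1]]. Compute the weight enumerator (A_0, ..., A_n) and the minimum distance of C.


Weight distribution: A_0 = 1, A_3 = 3, A_4 = 2, A_5 = 1, A_6 = 1. Minimum distance d = 3.

Enumerate all 2^3 = 8 messages m ∈ F_2^3.
For each, compute codeword c = mG in F_2^7, then tally its weight.
  m = 000 → c = 0000000, weight = 0.
  m = 100 → c = 1011000, weight = 3.
  m = 010 → c = 0101001, weight = 3.
  m = 110 → c = 1110001, weight = 4.
  m = 001 → c = 1010111, weight = 5.
  m = 101 → c = 0001111, weight = 4.
  m = 011 → c = 1111110, weight = 6.
  m = 111 → c = 0100110, weight = 3.
Tally weights:
  weight 0: 1 codewords.
  weight 3: 3 codewords.
  weight 4: 2 codewords.
  weight 5: 1 codewords.
  weight 6: 1 codewords.
Minimum distance d = smallest w > 0 with A_w > 0 = 3.
Sanity: Σ A_w = 8 = 2^3 = 8 ✓.


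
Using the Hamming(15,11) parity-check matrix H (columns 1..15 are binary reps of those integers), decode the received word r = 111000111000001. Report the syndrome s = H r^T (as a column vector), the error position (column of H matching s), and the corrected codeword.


s = (1, 0, 0, 1)^T, error position = 9, corrected codeword c = 111000110000001

Compute s = H r^T mod 2 one row at a time:
  s_1 = 1 + 1 + 0 + 0 + 0 + 0 + 0 + 1 = 3 ≡ 1 (mod 2).
  s_2 = 0 + 0 + 0 + 1 + 0 + 0 + 0 + 1 = 2 ≡ 0 (mod 2).
  s_3 = 1 + 1 + 0 + 1 + 0 + 0 + 0 + 1 = 4 ≡ 0 (mod 2).
  s_4 = 1 + 1 + 0 + 1 + 1 + 0 + 0 + 1 = 5 ≡ 1 (mod 2).
s = (1, 0, 0, 1)^T — this equals column 9 of H (binary 1001), so error is at position 9.
Correct: flip bit 9 of r = 111000111000001 to get c = 111000110000001.


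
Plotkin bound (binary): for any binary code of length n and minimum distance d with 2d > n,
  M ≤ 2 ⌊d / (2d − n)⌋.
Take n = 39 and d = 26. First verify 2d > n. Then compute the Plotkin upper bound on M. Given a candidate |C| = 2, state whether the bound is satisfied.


Plotkin bound M ≤ 4; given |C| = 2 ≤ bound (satisfied).

Check applicability: 2d = 52, n = 39.
2d − n = 13 > 0, so Plotkin applies.
Compute d/(2d−n) = 26/13 ≈ 2.0000.
⌊d/(2d−n)⌋ = 2.
Plotkin bound: M ≤ 2·2 = 4.
Given |C| = 2, check: satisfied.
This |C| is below the Plotkin bound.


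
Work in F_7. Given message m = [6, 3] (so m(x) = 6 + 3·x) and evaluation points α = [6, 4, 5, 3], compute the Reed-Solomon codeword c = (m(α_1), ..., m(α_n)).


c = [3, 4, 0, 1]

Message polynomial: m(x) = 6 + 3·x (mod 7).
For each evaluation point α_i, compute m(α_i) mod 7:
  α_1 = 6: Horner steps 3 → 3, so m(6) = 3.
  α_2 = 4: Horner steps 3 → 4, so m(4) = 4.
  α_3 = 5: Horner steps 3 → 0, so m(5) = 0.
  α_4 = 3: Horner steps 3 → 1, so m(3) = 1.
Codeword c = [3, 4, 0, 1] ∈ F_7^4.


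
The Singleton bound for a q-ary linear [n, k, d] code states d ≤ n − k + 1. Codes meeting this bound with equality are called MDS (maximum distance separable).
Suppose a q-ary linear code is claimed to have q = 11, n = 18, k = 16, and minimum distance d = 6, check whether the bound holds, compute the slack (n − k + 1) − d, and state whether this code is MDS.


Singleton RHS = n − k + 1 = 3, slack = -3, bound violated (no such code; not MDS).

Singleton bound: d ≤ n − k + 1.
Here n = 18, k = 16, so n − k + 1 = 3.
Given d = 6, check d ≤ 3: NO.
Slack = (n − k + 1) − d = -3.
The slack is negative: d = 6 exceeds n − k + 1 = 3 by 3, so the Singleton bound is violated and no linear [18, 16, 6]_11 code can exist. In particular it is not MDS (MDS requires d = n − k + 1 exactly).
Description: the claimed parameters are [18, 16, 6]_11; such a code would be impossible (violates the Singleton bound).


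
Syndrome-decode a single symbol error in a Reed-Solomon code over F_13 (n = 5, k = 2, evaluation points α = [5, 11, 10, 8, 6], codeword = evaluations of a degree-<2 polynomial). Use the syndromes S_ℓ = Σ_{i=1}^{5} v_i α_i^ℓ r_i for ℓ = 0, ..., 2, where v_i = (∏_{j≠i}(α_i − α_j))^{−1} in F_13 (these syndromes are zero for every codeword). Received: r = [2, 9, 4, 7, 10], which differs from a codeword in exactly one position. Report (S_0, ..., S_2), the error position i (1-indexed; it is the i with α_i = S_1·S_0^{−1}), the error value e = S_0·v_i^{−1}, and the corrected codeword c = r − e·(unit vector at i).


S = (3, 2, 10), error at position 1, error magnitude e = 10, c = [5, 9, 4, 7, 10].

Step 1: column multipliers v_i = (∏_{j≠i}(α_i − α_j))^{−1} mod 13.
  i = 1 (α = 5): (5−11)(5−10)(5−8)(5−6) = (−6)·(−5)·(−3)·(−1) = 90 ≡ 12, so v_1 = 12^{−1} = 12 (mod 13).
  i = 2 (α = 11): (11−5)(11−10)(11−8)(11−6) = 6·1·3·5 = 90 ≡ 12, so v_2 = 12^{−1} = 12 (mod 13).
  i = 3 (α = 10): (10−5)(10−11)(10−8)(10−6) = 5·(−1)·2·4 = −40 ≡ 12, so v_3 = 12^{−1} = 12 (mod 13).
  i = 4 (α = 8): (8−5)(8−11)(8−10)(8−6) = 3·(−3)·(−2)·2 = 36 ≡ 10, so v_4 = 10^{−1} = 4 (mod 13).
  i = 5 (α = 6): (6−5)(6−11)(6−10)(6−8) = 1·(−5)·(−4)·(−2) = −40 ≡ 12, so v_5 = 12^{−1} = 12 (mod 13).
  v = [12, 12, 12, 4, 12].
Step 2: syndromes of r = [2, 9, 4, 7, 10] (all sums mod 13).
  S_0 = Σ v_i r_i = 12·2 + 12·9 + 12·4 + 4·7 + 12·10 = 328 ≡ 3.
  S_1 = Σ v_i α_i r_i = 12·5·2 + 12·11·9 + 12·10·4 + 4·8·7 + 12·6·10 = 2732 ≡ 2.
  α_i^2 mod 13 = [12, 4, 9, 12, 10].
  S_2 = Σ v_i α_i^2 r_i = 12·12·2 + 12·4·9 + 12·9·4 + 4·12·7 + 12·10·10 = 2688 ≡ 10.
  S = (3, 2, 10) ≠ 0, so r is not a codeword (an error is present).
Step 3: locate the error. For a single error e at position i, S_ℓ = v_i·e·α_i^ℓ, so α_err = S_1/S_0.
  S_0^{−1} = 3^{−1} = 9 (mod 13), so α_err = 2·9 = 18 ≡ 5 = α_1. Error position i = 1.
  Consistency check: S_2/S_1 = 10·7 = 70 ≡ 5 = α_err ✓ (single-error assumption holds).
Step 4: error magnitude e = S_0/v_1 = S_0·∏_{j≠1}(α_1 − α_j) = 3·12 = 36 ≡ 10 (mod 13).
Step 5: correct position 1: c_1 = r_1 − e = 2 − 10 ≡ 5 (mod 13). Hence c = [5, 9, 4, 7, 10].
  Check: interpolating c through the α_i gives m(x) = 6 + 5·x (degree < 2) with m(α_i) = c_i for every i, so c is indeed a codeword.


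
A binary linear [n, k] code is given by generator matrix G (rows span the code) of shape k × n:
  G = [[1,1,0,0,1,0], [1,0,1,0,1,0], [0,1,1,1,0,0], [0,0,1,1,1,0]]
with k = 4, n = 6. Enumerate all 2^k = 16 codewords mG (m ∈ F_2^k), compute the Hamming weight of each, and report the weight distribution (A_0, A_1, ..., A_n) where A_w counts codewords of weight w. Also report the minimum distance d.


Weight distribution: A_0 = 1, A_1 = 2, A_2 = 4, A_3 = 6, A_4 = 3. Minimum distance d = 1.

Enumerate all 2^4 = 16 messages m ∈ F_2^4.
For each, compute codeword c = mG in F_2^6, then tally its weight.
  m = 0000 → c = 000000, weight = 0.
  m = 1000 → c = 110010, weight = 3.
  m = 0100 → c = 101010, weight = 3.
  m = 1100 → c = 011000, weight = 2.
  m = 0010 → c = 011100, weight = 3.
  m = 1010 → c = 101110, weight = 4.
  m = 0110 → c = 110110, weight = 4.
  m = 1110 → c = 000100, weight = 1.
  m = 0001 → c = 001110, weight = 3.
  m = 1001 → c = 111100, weight = 4.
  m = 0101 → c = 100100, weight = 2.
  m = 1101 → c = 010110, weight = 3.
  m = 0011 → c = 010010, weight = 2.
  m = 1011 → c = 100000, weight = 1.
  m = 0111 → c = 111000, weight = 3.
  m = 1111 → c = 001010, weight = 2.
Tally weights:
  weight 0: 1 codewords.
  weight 1: 2 codewords.
  weight 2: 4 codewords.
  weight 3: 6 codewords.
  weight 4: 3 codewords.
Minimum distance d = smallest w > 0 with A_w > 0 = 1.
Sanity: Σ A_w = 16 = 2^4 = 16 ✓.


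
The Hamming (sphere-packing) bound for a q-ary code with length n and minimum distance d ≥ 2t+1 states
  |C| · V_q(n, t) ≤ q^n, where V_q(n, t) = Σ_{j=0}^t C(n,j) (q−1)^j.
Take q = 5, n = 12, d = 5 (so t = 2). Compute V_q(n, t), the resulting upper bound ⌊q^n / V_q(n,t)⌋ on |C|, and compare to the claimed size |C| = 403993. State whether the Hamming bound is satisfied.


V_q(n, t) = 1105, q^n = 244140625, Hamming bound = 220941, |C| = 403993 > bound (violated).

Step 1: Compute V_q(n, t) = Σ_{j=0}^2 C(n, j) (q−1)^j.
  j = 0: C(12,0)·(4)^0 = 1·1 = 1.
  j = 1: C(12,1)·(4)^1 = 12·4 = 48.
  j = 2: C(12,2)·(4)^2 = 66·16 = 1056.
  V_q(n, t) = 1 + 48 + 1056 = 1105.
Step 2: q^n = 5^12 = 244140625.
Step 3: Hamming bound ⌊q^n / V_q(n,t)⌋ = ⌊244140625/1105⌋ = 220941.
Step 4: Compare |C| = 403993 to 220941: violated.
The claimed |C| lies above the Hamming bound, so no 5-ary code of length 12 with d ≥ 5 can have 403993 codewords.


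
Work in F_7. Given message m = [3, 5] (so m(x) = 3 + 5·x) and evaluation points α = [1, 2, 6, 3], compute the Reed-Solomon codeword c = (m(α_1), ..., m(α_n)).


c = [1, 6, 5, 4]

Message polynomial: m(x) = 3 + 5·x (mod 7).
For each evaluation point α_i, compute m(α_i) mod 7:
  α_1 = 1: Horner steps 5 → 1, so m(1) = 1.
  α_2 = 2: Horner steps 5 → 6, so m(2) = 6.
  α_3 = 6: Horner steps 5 → 5, so m(6) = 5.
  α_4 = 3: Horner steps 5 → 4, so m(3) = 4.
Codeword c = [1, 6, 5, 4] ∈ F_7^4.


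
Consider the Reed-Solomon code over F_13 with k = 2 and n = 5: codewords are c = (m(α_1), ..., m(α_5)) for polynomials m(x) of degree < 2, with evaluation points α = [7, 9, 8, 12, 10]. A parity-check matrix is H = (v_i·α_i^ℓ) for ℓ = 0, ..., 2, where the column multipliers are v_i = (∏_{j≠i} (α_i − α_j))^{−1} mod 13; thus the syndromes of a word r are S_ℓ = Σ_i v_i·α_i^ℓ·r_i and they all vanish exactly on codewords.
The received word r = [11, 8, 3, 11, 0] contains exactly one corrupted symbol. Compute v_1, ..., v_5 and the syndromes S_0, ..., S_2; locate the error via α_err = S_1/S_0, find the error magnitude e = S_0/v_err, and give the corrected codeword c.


S = (9, 4, 9), error at position 4, error magnitude e = 1, c = [11, 8, 3, 10, 0].

Step 1: column multipliers v_i = (∏_{j≠i}(α_i − α_j))^{−1} mod 13.
  i = 1 (α = 7): (7−9)(7−8)(7−12)(7−10) = (−2)·(−1)·(−5)·(−3) = 30 ≡ 4, so v_1 = 4^{−1} = 10 (mod 13).
  i = 2 (α = 9): (9−7)(9−8)(9−12)(9−10) = 2·1·(−3)·(−1) = 6 ≡ 6, so v_2 = 6^{−1} = 11 (mod 13).
  i = 3 (α = 8): (8−7)(8−9)(8−12)(8−10) = 1·(−1)·(−4)·(−2) = −8 ≡ 5, so v_3 = 5^{−1} = 8 (mod 13).
  i = 4 (α = 12): (12−7)(12−9)(12−8)(12−10) = 5·3·4·2 = 120 ≡ 3, so v_4 = 3^{−1} = 9 (mod 13).
  i = 5 (α = 10): (10−7)(10−9)(10−8)(10−12) = 3·1·2·(−2) = −12 ≡ 1, so v_5 = 1^{−1} = 1 (mod 13).
  v = [10, 11, 8, 9, 1].
Step 2: syndromes of r = [11, 8, 3, 11, 0] (all sums mod 13).
  S_0 = Σ v_i r_i = 10·11 + 11·8 + 8·3 + 9·11 + 1·0 = 321 ≡ 9.
  S_1 = Σ v_i α_i r_i = 10·7·11 + 11·9·8 + 8·8·3 + 9·12·11 + 1·10·0 = 2942 ≡ 4.
  α_i^2 mod 13 = [10, 3, 12, 1, 9].
  S_2 = Σ v_i α_i^2 r_i = 10·10·11 + 11·3·8 + 8·12·3 + 9·1·11 + 1·9·0 = 1751 ≡ 9.
  S = (9, 4, 9) ≠ 0, so r is not a codeword (an error is present).
Step 3: locate the error. For a single error e at position i, S_ℓ = v_i·e·α_i^ℓ, so α_err = S_1/S_0.
  S_0^{−1} = 9^{−1} = 3 (mod 13), so α_err = 4·3 = 12 ≡ 12 = α_4. Error position i = 4.
  Consistency check: S_2/S_1 = 9·10 = 90 ≡ 12 = α_err ✓ (single-error assumption holds).
Step 4: error magnitude e = S_0/v_4 = S_0·∏_{j≠4}(α_4 − α_j) = 9·3 = 27 ≡ 1 (mod 13).
Step 5: correct position 4: c_4 = r_4 − e = 11 − 1 ≡ 10 (mod 13). Hence c = [11, 8, 3, 10, 0].
  Check: interpolating c through the α_i gives m(x) = 2 + 5·x (degree < 2) with m(α_i) = c_i for every i, so c is indeed a codeword.
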